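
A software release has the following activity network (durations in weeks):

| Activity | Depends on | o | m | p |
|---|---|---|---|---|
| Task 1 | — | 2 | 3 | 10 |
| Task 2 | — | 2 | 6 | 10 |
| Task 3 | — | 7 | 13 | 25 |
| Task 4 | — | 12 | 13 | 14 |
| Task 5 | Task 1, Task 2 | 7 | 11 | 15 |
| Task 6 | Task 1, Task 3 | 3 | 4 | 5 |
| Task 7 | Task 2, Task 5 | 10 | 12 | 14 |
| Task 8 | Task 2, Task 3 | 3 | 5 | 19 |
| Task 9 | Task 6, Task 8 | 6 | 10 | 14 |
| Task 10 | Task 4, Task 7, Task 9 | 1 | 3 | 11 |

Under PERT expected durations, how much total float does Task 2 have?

2 weeks

te_Task 1 = (2 + 4·3 + 10)/6 = 24/6 = 4
te_Task 2 = (2 + 4·6 + 10)/6 = 36/6 = 6
te_Task 3 = (7 + 4·13 + 25)/6 = 84/6 = 14
te_Task 4 = (12 + 4·13 + 14)/6 = 78/6 = 13
te_Task 5 = (7 + 4·11 + 15)/6 = 66/6 = 11
te_Task 6 = (3 + 4·4 + 5)/6 = 24/6 = 4
te_Task 7 = (10 + 4·12 + 14)/6 = 72/6 = 12
te_Task 8 = (3 + 4·5 + 19)/6 = 42/6 = 7
te_Task 9 = (6 + 4·10 + 14)/6 = 60/6 = 10
te_Task 10 = (1 + 4·3 + 11)/6 = 24/6 = 4

Forward pass:
ES_Task 1 = 0; EF_Task 1 = 4
ES_Task 2 = 0; EF_Task 2 = 6
ES_Task 3 = 0; EF_Task 3 = 14
ES_Task 4 = 0; EF_Task 4 = 13
ES_Task 5 = max(EF_Task 1=4, EF_Task 2=6) = 6; EF_Task 5 = 6+11 = 17
ES_Task 6 = max(EF_Task 1=4, EF_Task 3=14) = 14; EF_Task 6 = 14+4 = 18
ES_Task 7 = max(EF_Task 2=6, EF_Task 5=17) = 17; EF_Task 7 = 17+12 = 29
ES_Task 8 = max(EF_Task 2=6, EF_Task 3=14) = 14; EF_Task 8 = 14+7 = 21
ES_Task 9 = max(EF_Task 6=18, EF_Task 8=21) = 21; EF_Task 9 = 21+10 = 31
ES_Task 10 = max(EF_Task 4=13, EF_Task 7=29, EF_Task 9=31) = 31; EF_Task 10 = 31+4 = 35
Expected project duration μ = 35 weeks. Critical path: Task 3 → Task 8 → Task 9 → Task 10.

Backward pass:
LF_Task 10 = 35; LS_Task 10 = 35−4 = 31
LF_Task 9 = LS_Task 10 = 31; LS_Task 9 = 31−10 = 21
LF_Task 8 = LS_Task 9 = 21; LS_Task 8 = 21−7 = 14
LF_Task 7 = LS_Task 10 = 31; LS_Task 7 = 31−12 = 19
LF_Task 6 = LS_Task 9 = 21; LS_Task 6 = 21−4 = 17
LF_Task 5 = LS_Task 7 = 19; LS_Task 5 = 19−11 = 8
LF_Task 4 = LS_Task 10 = 31; LS_Task 4 = 31−13 = 18
LF_Task 3 = min(LS_Task 6=17, LS_Task 8=14) = 14; LS_Task 3 = 14−14 = 0
LF_Task 2 = min(LS_Task 5=8, LS_Task 7=19, LS_Task 8=14) = 8; LS_Task 2 = 8−6 = 2
LF_Task 1 = min(LS_Task 5=8, LS_Task 6=17) = 8; LS_Task 1 = 8−4 = 4
Slack_Task 2 = LS_Task 2 − ES_Task 2 = 2 − 0 = 2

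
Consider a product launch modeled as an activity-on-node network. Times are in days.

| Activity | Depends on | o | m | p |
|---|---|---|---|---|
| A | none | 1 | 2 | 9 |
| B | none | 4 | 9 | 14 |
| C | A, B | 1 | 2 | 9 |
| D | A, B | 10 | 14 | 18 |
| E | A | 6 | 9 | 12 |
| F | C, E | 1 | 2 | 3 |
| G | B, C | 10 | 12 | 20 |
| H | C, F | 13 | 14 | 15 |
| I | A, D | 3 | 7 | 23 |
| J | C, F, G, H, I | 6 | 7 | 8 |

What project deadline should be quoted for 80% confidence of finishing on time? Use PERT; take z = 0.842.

te_A = (1 + 4·2 + 9)/6 = 18/6 = 3; σ²_A = ((9−1)/6)² = 1.778
te_B = (4 + 4·9 + 14)/6 = 54/6 = 9; σ²_B = ((14−4)/6)² = 2.778
te_C = (1 + 4·2 + 9)/6 = 18/6 = 3; σ²_C = ((9−1)/6)² = 1.778
te_D = (10 + 4·14 + 18)/6 = 84/6 = 14; σ²_D = ((18−10)/6)² = 1.778
te_E = (6 + 4·9 + 12)/6 = 54/6 = 9; σ²_E = ((12−6)/6)² = 1.000
te_F = (1 + 4·2 + 3)/6 = 12/6 = 2; σ²_F = ((3−1)/6)² = 0.111
te_G = (10 + 4·12 + 20)/6 = 78/6 = 13; σ²_G = ((20−10)/6)² = 2.778
te_H = (13 + 4·14 + 15)/6 = 84/6 = 14; σ²_H = ((15−13)/6)² = 0.111
te_I = (3 + 4·7 + 23)/6 = 54/6 = 9; σ²_I = ((23−3)/6)² = 11.111
te_J = (6 + 4·7 + 8)/6 = 42/6 = 7; σ²_J = ((8−6)/6)² = 0.111

Forward pass:
ES_A = 0; EF_A = 3
ES_B = 0; EF_B = 9
ES_C = max(EF_A=3, EF_B=9) = 9; EF_C = 9+3 = 12
ES_D = max(EF_A=3, EF_B=9) = 9; EF_D = 9+14 = 23
ES_E = 3; EF_E = 3+9 = 12
ES_F = max(EF_C=12, EF_E=12) = 12; EF_F = 12+2 = 14
ES_G = max(EF_B=9, EF_C=12) = 12; EF_G = 12+13 = 25
ES_H = max(EF_C=12, EF_F=14) = 14; EF_H = 14+14 = 28
ES_I = max(EF_A=3, EF_D=23) = 23; EF_I = 23+9 = 32
ES_J = max(EF_C=12, EF_F=14, EF_G=25, EF_H=28, EF_I=32) = 32; EF_J = 32+7 = 39
Expected project duration μ = 39 days. Critical path: B → D → I → J.

Variance along critical path = 2.778 + 1.778 + 11.111 + 0.111 = 15.778; σ = 3.972 days.
D = μ + z·σ = 39 + 0.842·3.972 = 42.3 days

42.3 days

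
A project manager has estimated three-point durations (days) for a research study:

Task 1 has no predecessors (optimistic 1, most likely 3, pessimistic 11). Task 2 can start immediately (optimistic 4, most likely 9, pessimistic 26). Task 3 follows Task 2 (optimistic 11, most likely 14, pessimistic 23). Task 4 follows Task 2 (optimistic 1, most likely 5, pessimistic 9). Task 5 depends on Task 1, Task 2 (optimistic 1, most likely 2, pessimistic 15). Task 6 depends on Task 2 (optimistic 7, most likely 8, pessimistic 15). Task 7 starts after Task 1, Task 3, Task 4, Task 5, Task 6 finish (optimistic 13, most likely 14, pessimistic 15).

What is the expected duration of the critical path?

te_Task 1 = (1 + 4·3 + 11)/6 = 24/6 = 4
te_Task 2 = (4 + 4·9 + 26)/6 = 66/6 = 11
te_Task 3 = (11 + 4·14 + 23)/6 = 90/6 = 15
te_Task 4 = (1 + 4·5 + 9)/6 = 30/6 = 5
te_Task 5 = (1 + 4·2 + 15)/6 = 24/6 = 4
te_Task 6 = (7 + 4·8 + 15)/6 = 54/6 = 9
te_Task 7 = (13 + 4·14 + 15)/6 = 84/6 = 14

Forward pass:
ES_Task 1 = 0; EF_Task 1 = 4
ES_Task 2 = 0; EF_Task 2 = 11
ES_Task 3 = 11; EF_Task 3 = 11+15 = 26
ES_Task 4 = 11; EF_Task 4 = 11+5 = 16
ES_Task 5 = max(EF_Task 1=4, EF_Task 2=11) = 11; EF_Task 5 = 11+4 = 15
ES_Task 6 = 11; EF_Task 6 = 11+9 = 20
ES_Task 7 = max(EF_Task 1=4, EF_Task 3=26, EF_Task 4=16, EF_Task 5=15, EF_Task 6=20) = 26; EF_Task 7 = 26+14 = 40
Expected project duration μ = 40 days. Critical path: Task 2 → Task 3 → Task 7.

40 days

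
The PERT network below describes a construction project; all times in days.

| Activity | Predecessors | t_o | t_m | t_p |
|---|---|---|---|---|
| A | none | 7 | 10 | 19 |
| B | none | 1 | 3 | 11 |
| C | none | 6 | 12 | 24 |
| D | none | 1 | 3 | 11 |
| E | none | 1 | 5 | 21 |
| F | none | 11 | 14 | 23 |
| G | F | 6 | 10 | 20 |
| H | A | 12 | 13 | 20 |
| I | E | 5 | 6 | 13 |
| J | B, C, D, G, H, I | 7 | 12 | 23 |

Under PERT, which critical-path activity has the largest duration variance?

J

te_A = (7 + 4·10 + 19)/6 = 66/6 = 11; σ²_A = ((19−7)/6)² = 4.000
te_B = (1 + 4·3 + 11)/6 = 24/6 = 4; σ²_B = ((11−1)/6)² = 2.778
te_C = (6 + 4·12 + 24)/6 = 78/6 = 13; σ²_C = ((24−6)/6)² = 9.000
te_D = (1 + 4·3 + 11)/6 = 24/6 = 4; σ²_D = ((11−1)/6)² = 2.778
te_E = (1 + 4·5 + 21)/6 = 42/6 = 7; σ²_E = ((21−1)/6)² = 11.111
te_F = (11 + 4·14 + 23)/6 = 90/6 = 15; σ²_F = ((23−11)/6)² = 4.000
te_G = (6 + 4·10 + 20)/6 = 66/6 = 11; σ²_G = ((20−6)/6)² = 5.444
te_H = (12 + 4·13 + 20)/6 = 84/6 = 14; σ²_H = ((20−12)/6)² = 1.778
te_I = (5 + 4·6 + 13)/6 = 42/6 = 7; σ²_I = ((13−5)/6)² = 1.778
te_J = (7 + 4·12 + 23)/6 = 78/6 = 13; σ²_J = ((23−7)/6)² = 7.111

Forward pass:
ES_A = 0; EF_A = 11
ES_B = 0; EF_B = 4
ES_C = 0; EF_C = 13
ES_D = 0; EF_D = 4
ES_E = 0; EF_E = 7
ES_F = 0; EF_F = 15
ES_G = 15; EF_G = 15+11 = 26
ES_H = 11; EF_H = 11+14 = 25
ES_I = 7; EF_I = 7+7 = 14
ES_J = max(EF_B=4, EF_C=13, EF_D=4, EF_G=26, EF_H=25, EF_I=14) = 26; EF_J = 26+13 = 39
Expected project duration μ = 39 days. Critical path: F → G → J.

Variances on critical path: σ²_F=4.000, σ²_G=5.444, σ²_J=7.111.
Largest is σ²_J = 7.111.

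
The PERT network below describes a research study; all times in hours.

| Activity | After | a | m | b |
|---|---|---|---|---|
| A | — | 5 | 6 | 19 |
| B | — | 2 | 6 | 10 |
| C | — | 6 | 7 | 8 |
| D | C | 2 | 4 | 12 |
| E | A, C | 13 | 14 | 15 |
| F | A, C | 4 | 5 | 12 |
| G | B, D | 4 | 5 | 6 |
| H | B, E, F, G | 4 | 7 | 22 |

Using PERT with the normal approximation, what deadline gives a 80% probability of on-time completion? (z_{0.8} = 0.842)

te_A = (5 + 4·6 + 19)/6 = 48/6 = 8; σ²_A = ((19−5)/6)² = 5.444
te_B = (2 + 4·6 + 10)/6 = 36/6 = 6; σ²_B = ((10−2)/6)² = 1.778
te_C = (6 + 4·7 + 8)/6 = 42/6 = 7; σ²_C = ((8−6)/6)² = 0.111
te_D = (2 + 4·4 + 12)/6 = 30/6 = 5; σ²_D = ((12−2)/6)² = 2.778
te_E = (13 + 4·14 + 15)/6 = 84/6 = 14; σ²_E = ((15−13)/6)² = 0.111
te_F = (4 + 4·5 + 12)/6 = 36/6 = 6; σ²_F = ((12−4)/6)² = 1.778
te_G = (4 + 4·5 + 6)/6 = 30/6 = 5; σ²_G = ((6−4)/6)² = 0.111
te_H = (4 + 4·7 + 22)/6 = 54/6 = 9; σ²_H = ((22−4)/6)² = 9.000

Forward pass:
ES_A = 0; EF_A = 8
ES_B = 0; EF_B = 6
ES_C = 0; EF_C = 7
ES_D = 7; EF_D = 7+5 = 12
ES_E = max(EF_A=8, EF_C=7) = 8; EF_E = 8+14 = 22
ES_F = max(EF_A=8, EF_C=7) = 8; EF_F = 8+6 = 14
ES_G = max(EF_B=6, EF_D=12) = 12; EF_G = 12+5 = 17
ES_H = max(EF_B=6, EF_E=22, EF_F=14, EF_G=17) = 22; EF_H = 22+9 = 31
Expected project duration μ = 31 hours. Critical path: A → E → H.

Variance along critical path = 5.444 + 0.111 + 9.000 = 14.556; σ = 3.815 hours.
D = μ + z·σ = 31 + 0.842·3.815 = 34.2 hours

34.2 hours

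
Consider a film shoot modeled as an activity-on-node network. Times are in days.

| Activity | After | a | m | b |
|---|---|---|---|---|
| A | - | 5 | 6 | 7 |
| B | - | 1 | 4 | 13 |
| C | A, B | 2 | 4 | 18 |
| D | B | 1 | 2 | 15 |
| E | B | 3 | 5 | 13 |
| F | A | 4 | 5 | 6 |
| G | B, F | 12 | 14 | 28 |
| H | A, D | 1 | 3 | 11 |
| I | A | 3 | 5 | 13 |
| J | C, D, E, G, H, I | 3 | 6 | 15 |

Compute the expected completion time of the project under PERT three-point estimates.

te_A = (5 + 4·6 + 7)/6 = 36/6 = 6
te_B = (1 + 4·4 + 13)/6 = 30/6 = 5
te_C = (2 + 4·4 + 18)/6 = 36/6 = 6
te_D = (1 + 4·2 + 15)/6 = 24/6 = 4
te_E = (3 + 4·5 + 13)/6 = 36/6 = 6
te_F = (4 + 4·5 + 6)/6 = 30/6 = 5
te_G = (12 + 4·14 + 28)/6 = 96/6 = 16
te_H = (1 + 4·3 + 11)/6 = 24/6 = 4
te_I = (3 + 4·5 + 13)/6 = 36/6 = 6
te_J = (3 + 4·6 + 15)/6 = 42/6 = 7

Forward pass:
ES_A = 0; EF_A = 6
ES_B = 0; EF_B = 5
ES_C = max(EF_A=6, EF_B=5) = 6; EF_C = 6+6 = 12
ES_D = 5; EF_D = 5+4 = 9
ES_E = 5; EF_E = 5+6 = 11
ES_F = 6; EF_F = 6+5 = 11
ES_G = max(EF_B=5, EF_F=11) = 11; EF_G = 11+16 = 27
ES_H = max(EF_A=6, EF_D=9) = 9; EF_H = 9+4 = 13
ES_I = 6; EF_I = 6+6 = 12
ES_J = max(EF_C=12, EF_D=9, EF_E=11, EF_G=27, EF_H=13, EF_I=12) = 27; EF_J = 27+7 = 34
Expected project duration μ = 34 days. Critical path: A → F → G → J.

34 days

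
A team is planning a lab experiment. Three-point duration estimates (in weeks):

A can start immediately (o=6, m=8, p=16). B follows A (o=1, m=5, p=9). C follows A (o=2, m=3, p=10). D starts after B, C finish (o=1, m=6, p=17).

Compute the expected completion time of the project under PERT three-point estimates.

te_A = (6 + 4·8 + 16)/6 = 54/6 = 9
te_B = (1 + 4·5 + 9)/6 = 30/6 = 5
te_C = (2 + 4·3 + 10)/6 = 24/6 = 4
te_D = (1 + 4·6 + 17)/6 = 42/6 = 7

Forward pass:
ES_A = 0; EF_A = 9
ES_B = 9; EF_B = 9+5 = 14
ES_C = 9; EF_C = 9+4 = 13
ES_D = max(EF_B=14, EF_C=13) = 14; EF_D = 14+7 = 21
Expected project duration μ = 21 weeks. Critical path: A → B → D.

21 weeks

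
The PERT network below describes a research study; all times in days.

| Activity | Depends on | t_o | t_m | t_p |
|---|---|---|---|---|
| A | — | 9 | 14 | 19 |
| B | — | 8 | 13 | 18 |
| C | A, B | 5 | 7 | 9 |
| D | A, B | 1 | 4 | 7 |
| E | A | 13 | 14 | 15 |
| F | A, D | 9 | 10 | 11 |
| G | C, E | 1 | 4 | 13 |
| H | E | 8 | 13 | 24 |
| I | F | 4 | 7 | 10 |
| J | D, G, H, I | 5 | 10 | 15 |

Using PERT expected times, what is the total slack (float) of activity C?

te_A = (9 + 4·14 + 19)/6 = 84/6 = 14
te_B = (8 + 4·13 + 18)/6 = 78/6 = 13
te_C = (5 + 4·7 + 9)/6 = 42/6 = 7
te_D = (1 + 4·4 + 7)/6 = 24/6 = 4
te_E = (13 + 4·14 + 15)/6 = 84/6 = 14
te_F = (9 + 4·10 + 11)/6 = 60/6 = 10
te_G = (1 + 4·4 + 13)/6 = 30/6 = 5
te_H = (8 + 4·13 + 24)/6 = 84/6 = 14
te_I = (4 + 4·7 + 10)/6 = 42/6 = 7
te_J = (5 + 4·10 + 15)/6 = 60/6 = 10

Forward pass:
ES_A = 0; EF_A = 14
ES_B = 0; EF_B = 13
ES_C = max(EF_A=14, EF_B=13) = 14; EF_C = 14+7 = 21
ES_D = max(EF_A=14, EF_B=13) = 14; EF_D = 14+4 = 18
ES_E = 14; EF_E = 14+14 = 28
ES_F = max(EF_A=14, EF_D=18) = 18; EF_F = 18+10 = 28
ES_G = max(EF_C=21, EF_E=28) = 28; EF_G = 28+5 = 33
ES_H = 28; EF_H = 28+14 = 42
ES_I = 28; EF_I = 28+7 = 35
ES_J = max(EF_D=18, EF_G=33, EF_H=42, EF_I=35) = 42; EF_J = 42+10 = 52
Expected project duration μ = 52 days. Critical path: A → E → H → J.

Backward pass:
LF_J = 52; LS_J = 52−10 = 42
LF_I = LS_J = 42; LS_I = 42−7 = 35
LF_H = LS_J = 42; LS_H = 42−14 = 28
LF_G = LS_J = 42; LS_G = 42−5 = 37
LF_F = LS_I = 35; LS_F = 35−10 = 25
LF_E = min(LS_G=37, LS_H=28) = 28; LS_E = 28−14 = 14
LF_D = min(LS_F=25, LS_J=42) = 25; LS_D = 25−4 = 21
LF_C = LS_G = 37; LS_C = 37−7 = 30
LF_B = min(LS_C=30, LS_D=21) = 21; LS_B = 21−13 = 8
LF_A = min(LS_C=30, LS_D=21, LS_E=14, LS_F=25) = 14; LS_A = 14−14 = 0
Slack_C = LS_C − ES_C = 30 − 14 = 16

16 days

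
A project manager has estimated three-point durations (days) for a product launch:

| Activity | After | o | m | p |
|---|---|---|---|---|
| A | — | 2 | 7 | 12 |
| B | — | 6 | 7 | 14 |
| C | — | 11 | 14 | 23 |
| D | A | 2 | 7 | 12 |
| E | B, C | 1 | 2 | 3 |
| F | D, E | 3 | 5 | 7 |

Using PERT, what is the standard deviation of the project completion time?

te_A = (2 + 4·7 + 12)/6 = 42/6 = 7; σ²_A = ((12−2)/6)² = 2.778
te_B = (6 + 4·7 + 14)/6 = 48/6 = 8; σ²_B = ((14−6)/6)² = 1.778
te_C = (11 + 4·14 + 23)/6 = 90/6 = 15; σ²_C = ((23−11)/6)² = 4.000
te_D = (2 + 4·7 + 12)/6 = 42/6 = 7; σ²_D = ((12−2)/6)² = 2.778
te_E = (1 + 4·2 + 3)/6 = 12/6 = 2; σ²_E = ((3−1)/6)² = 0.111
te_F = (3 + 4·5 + 7)/6 = 30/6 = 5; σ²_F = ((7−3)/6)² = 0.444

Forward pass:
ES_A = 0; EF_A = 7
ES_B = 0; EF_B = 8
ES_C = 0; EF_C = 15
ES_D = 7; EF_D = 7+7 = 14
ES_E = max(EF_B=8, EF_C=15) = 15; EF_E = 15+2 = 17
ES_F = max(EF_D=14, EF_E=17) = 17; EF_F = 17+5 = 22
Expected project duration μ = 22 days. Critical path: C → E → F.

Variance along critical path = 4.000 + 0.111 + 0.444 = 4.556
σ = √4.556 = 2.134 days

2.13 days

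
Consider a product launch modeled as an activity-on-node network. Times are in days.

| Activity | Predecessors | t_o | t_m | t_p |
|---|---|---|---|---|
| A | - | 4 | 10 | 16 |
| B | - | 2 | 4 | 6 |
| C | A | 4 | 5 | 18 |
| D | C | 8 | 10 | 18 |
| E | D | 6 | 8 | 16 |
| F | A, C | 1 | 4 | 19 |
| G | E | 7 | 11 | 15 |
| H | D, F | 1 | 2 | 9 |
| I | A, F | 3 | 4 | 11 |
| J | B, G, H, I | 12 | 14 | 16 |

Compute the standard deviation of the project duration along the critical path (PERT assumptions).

te_A = (4 + 4·10 + 16)/6 = 60/6 = 10; σ²_A = ((16−4)/6)² = 4.000
te_B = (2 + 4·4 + 6)/6 = 24/6 = 4; σ²_B = ((6−2)/6)² = 0.444
te_C = (4 + 4·5 + 18)/6 = 42/6 = 7; σ²_C = ((18−4)/6)² = 5.444
te_D = (8 + 4·10 + 18)/6 = 66/6 = 11; σ²_D = ((18−8)/6)² = 2.778
te_E = (6 + 4·8 + 16)/6 = 54/6 = 9; σ²_E = ((16−6)/6)² = 2.778
te_F = (1 + 4·4 + 19)/6 = 36/6 = 6; σ²_F = ((19−1)/6)² = 9.000
te_G = (7 + 4·11 + 15)/6 = 66/6 = 11; σ²_G = ((15−7)/6)² = 1.778
te_H = (1 + 4·2 + 9)/6 = 18/6 = 3; σ²_H = ((9−1)/6)² = 1.778
te_I = (3 + 4·4 + 11)/6 = 30/6 = 5; σ²_I = ((11−3)/6)² = 1.778
te_J = (12 + 4·14 + 16)/6 = 84/6 = 14; σ²_J = ((16−12)/6)² = 0.444

Forward pass:
ES_A = 0; EF_A = 10
ES_B = 0; EF_B = 4
ES_C = 10; EF_C = 10+7 = 17
ES_D = 17; EF_D = 17+11 = 28
ES_E = 28; EF_E = 28+9 = 37
ES_F = max(EF_A=10, EF_C=17) = 17; EF_F = 17+6 = 23
ES_G = 37; EF_G = 37+11 = 48
ES_H = max(EF_D=28, EF_F=23) = 28; EF_H = 28+3 = 31
ES_I = max(EF_A=10, EF_F=23) = 23; EF_I = 23+5 = 28
ES_J = max(EF_B=4, EF_G=48, EF_H=31, EF_I=28) = 48; EF_J = 48+14 = 62
Expected project duration μ = 62 days. Critical path: A → C → D → E → G → J.

Variance along critical path = 4.000 + 5.444 + 2.778 + 2.778 + 1.778 + 0.444 = 17.222
σ = √17.222 = 4.150 days

4.15 days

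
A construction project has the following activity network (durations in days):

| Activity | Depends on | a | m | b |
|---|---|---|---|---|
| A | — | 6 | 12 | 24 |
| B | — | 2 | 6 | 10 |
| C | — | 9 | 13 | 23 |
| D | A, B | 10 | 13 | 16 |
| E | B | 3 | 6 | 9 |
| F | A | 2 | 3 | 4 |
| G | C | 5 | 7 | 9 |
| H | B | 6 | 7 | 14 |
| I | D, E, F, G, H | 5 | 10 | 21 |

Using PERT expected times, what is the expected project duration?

37 days

te_A = (6 + 4·12 + 24)/6 = 78/6 = 13
te_B = (2 + 4·6 + 10)/6 = 36/6 = 6
te_C = (9 + 4·13 + 23)/6 = 84/6 = 14
te_D = (10 + 4·13 + 16)/6 = 78/6 = 13
te_E = (3 + 4·6 + 9)/6 = 36/6 = 6
te_F = (2 + 4·3 + 4)/6 = 18/6 = 3
te_G = (5 + 4·7 + 9)/6 = 42/6 = 7
te_H = (6 + 4·7 + 14)/6 = 48/6 = 8
te_I = (5 + 4·10 + 21)/6 = 66/6 = 11

Forward pass:
ES_A = 0; EF_A = 13
ES_B = 0; EF_B = 6
ES_C = 0; EF_C = 14
ES_D = max(EF_A=13, EF_B=6) = 13; EF_D = 13+13 = 26
ES_E = 6; EF_E = 6+6 = 12
ES_F = 13; EF_F = 13+3 = 16
ES_G = 14; EF_G = 14+7 = 21
ES_H = 6; EF_H = 6+8 = 14
ES_I = max(EF_D=26, EF_E=12, EF_F=16, EF_G=21, EF_H=14) = 26; EF_I = 26+11 = 37
Expected project duration μ = 37 days. Critical path: A → D → I.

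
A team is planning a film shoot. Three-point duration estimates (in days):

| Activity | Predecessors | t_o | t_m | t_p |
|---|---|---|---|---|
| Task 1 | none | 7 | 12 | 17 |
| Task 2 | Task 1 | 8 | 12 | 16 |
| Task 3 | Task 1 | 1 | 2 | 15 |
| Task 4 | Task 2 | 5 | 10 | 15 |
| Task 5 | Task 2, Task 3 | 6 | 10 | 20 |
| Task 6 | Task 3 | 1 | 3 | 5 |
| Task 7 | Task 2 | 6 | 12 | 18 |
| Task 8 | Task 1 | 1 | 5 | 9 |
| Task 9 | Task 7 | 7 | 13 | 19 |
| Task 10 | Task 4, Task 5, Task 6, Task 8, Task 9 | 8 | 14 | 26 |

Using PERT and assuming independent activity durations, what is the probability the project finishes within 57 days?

0.066

te_Task 1 = (7 + 4·12 + 17)/6 = 72/6 = 12; σ²_Task 1 = ((17−7)/6)² = 2.778
te_Task 2 = (8 + 4·12 + 16)/6 = 72/6 = 12; σ²_Task 2 = ((16−8)/6)² = 1.778
te_Task 3 = (1 + 4·2 + 15)/6 = 24/6 = 4; σ²_Task 3 = ((15−1)/6)² = 5.444
te_Task 4 = (5 + 4·10 + 15)/6 = 60/6 = 10; σ²_Task 4 = ((15−5)/6)² = 2.778
te_Task 5 = (6 + 4·10 + 20)/6 = 66/6 = 11; σ²_Task 5 = ((20−6)/6)² = 5.444
te_Task 6 = (1 + 4·3 + 5)/6 = 18/6 = 3; σ²_Task 6 = ((5−1)/6)² = 0.444
te_Task 7 = (6 + 4·12 + 18)/6 = 72/6 = 12; σ²_Task 7 = ((18−6)/6)² = 4.000
te_Task 8 = (1 + 4·5 + 9)/6 = 30/6 = 5; σ²_Task 8 = ((9−1)/6)² = 1.778
te_Task 9 = (7 + 4·13 + 19)/6 = 78/6 = 13; σ²_Task 9 = ((19−7)/6)² = 4.000
te_Task 10 = (8 + 4·14 + 26)/6 = 90/6 = 15; σ²_Task 10 = ((26−8)/6)² = 9.000

Forward pass:
ES_Task 1 = 0; EF_Task 1 = 12
ES_Task 2 = 12; EF_Task 2 = 12+12 = 24
ES_Task 3 = 12; EF_Task 3 = 12+4 = 16
ES_Task 4 = 24; EF_Task 4 = 24+10 = 34
ES_Task 5 = max(EF_Task 2=24, EF_Task 3=16) = 24; EF_Task 5 = 24+11 = 35
ES_Task 6 = 16; EF_Task 6 = 16+3 = 19
ES_Task 7 = 24; EF_Task 7 = 24+12 = 36
ES_Task 8 = 12; EF_Task 8 = 12+5 = 17
ES_Task 9 = 36; EF_Task 9 = 36+13 = 49
ES_Task 10 = max(EF_Task 4=34, EF_Task 5=35, EF_Task 6=19, EF_Task 8=17, EF_Task 9=49) = 49; EF_Task 10 = 49+15 = 64
Expected project duration μ = 64 days. Critical path: Task 1 → Task 2 → Task 7 → Task 9 → Task 10.

Variance along critical path = 2.778 + 1.778 + 4.000 + 4.000 + 9.000 = 21.556; σ = √21.556 = 4.643 days.
Z = (57 − 64) / 4.643 = -1.508
P(T ≤ 57) = Φ(-1.508) ≈ 0.066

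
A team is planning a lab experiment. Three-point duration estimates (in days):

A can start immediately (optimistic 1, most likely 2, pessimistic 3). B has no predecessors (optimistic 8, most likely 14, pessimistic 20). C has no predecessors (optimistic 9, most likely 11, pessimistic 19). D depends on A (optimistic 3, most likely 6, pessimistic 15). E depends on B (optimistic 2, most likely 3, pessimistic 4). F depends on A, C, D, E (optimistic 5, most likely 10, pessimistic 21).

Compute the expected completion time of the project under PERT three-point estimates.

te_A = (1 + 4·2 + 3)/6 = 12/6 = 2
te_B = (8 + 4·14 + 20)/6 = 84/6 = 14
te_C = (9 + 4·11 + 19)/6 = 72/6 = 12
te_D = (3 + 4·6 + 15)/6 = 42/6 = 7
te_E = (2 + 4·3 + 4)/6 = 18/6 = 3
te_F = (5 + 4·10 + 21)/6 = 66/6 = 11

Forward pass:
ES_A = 0; EF_A = 2
ES_B = 0; EF_B = 14
ES_C = 0; EF_C = 12
ES_D = 2; EF_D = 2+7 = 9
ES_E = 14; EF_E = 14+3 = 17
ES_F = max(EF_A=2, EF_C=12, EF_D=9, EF_E=17) = 17; EF_F = 17+11 = 28
Expected project duration μ = 28 days. Critical path: B → E → F.

28 days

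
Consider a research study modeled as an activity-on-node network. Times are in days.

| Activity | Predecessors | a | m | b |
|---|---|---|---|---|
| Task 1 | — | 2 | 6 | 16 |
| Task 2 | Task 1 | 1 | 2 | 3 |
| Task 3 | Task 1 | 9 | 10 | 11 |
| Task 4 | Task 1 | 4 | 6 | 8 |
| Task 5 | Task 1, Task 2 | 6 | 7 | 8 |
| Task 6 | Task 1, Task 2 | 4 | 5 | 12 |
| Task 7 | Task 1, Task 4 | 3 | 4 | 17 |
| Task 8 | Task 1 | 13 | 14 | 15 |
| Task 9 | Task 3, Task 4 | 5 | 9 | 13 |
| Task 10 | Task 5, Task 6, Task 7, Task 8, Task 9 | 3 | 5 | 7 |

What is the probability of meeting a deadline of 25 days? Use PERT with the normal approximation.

te_Task 1 = (2 + 4·6 + 16)/6 = 42/6 = 7; σ²_Task 1 = ((16−2)/6)² = 5.444
te_Task 2 = (1 + 4·2 + 3)/6 = 12/6 = 2; σ²_Task 2 = ((3−1)/6)² = 0.111
te_Task 3 = (9 + 4·10 + 11)/6 = 60/6 = 10; σ²_Task 3 = ((11−9)/6)² = 0.111
te_Task 4 = (4 + 4·6 + 8)/6 = 36/6 = 6; σ²_Task 4 = ((8−4)/6)² = 0.444
te_Task 5 = (6 + 4·7 + 8)/6 = 42/6 = 7; σ²_Task 5 = ((8−6)/6)² = 0.111
te_Task 6 = (4 + 4·5 + 12)/6 = 36/6 = 6; σ²_Task 6 = ((12−4)/6)² = 1.778
te_Task 7 = (3 + 4·4 + 17)/6 = 36/6 = 6; σ²_Task 7 = ((17−3)/6)² = 5.444
te_Task 8 = (13 + 4·14 + 15)/6 = 84/6 = 14; σ²_Task 8 = ((15−13)/6)² = 0.111
te_Task 9 = (5 + 4·9 + 13)/6 = 54/6 = 9; σ²_Task 9 = ((13−5)/6)² = 1.778
te_Task 10 = (3 + 4·5 + 7)/6 = 30/6 = 5; σ²_Task 10 = ((7−3)/6)² = 0.444

Forward pass:
ES_Task 1 = 0; EF_Task 1 = 7
ES_Task 2 = 7; EF_Task 2 = 7+2 = 9
ES_Task 3 = 7; EF_Task 3 = 7+10 = 17
ES_Task 4 = 7; EF_Task 4 = 7+6 = 13
ES_Task 5 = max(EF_Task 1=7, EF_Task 2=9) = 9; EF_Task 5 = 9+7 = 16
ES_Task 6 = max(EF_Task 1=7, EF_Task 2=9) = 9; EF_Task 6 = 9+6 = 15
ES_Task 7 = max(EF_Task 1=7, EF_Task 4=13) = 13; EF_Task 7 = 13+6 = 19
ES_Task 8 = 7; EF_Task 8 = 7+14 = 21
ES_Task 9 = max(EF_Task 3=17, EF_Task 4=13) = 17; EF_Task 9 = 17+9 = 26
ES_Task 10 = max(EF_Task 5=16, EF_Task 6=15, EF_Task 7=19, EF_Task 8=21, EF_Task 9=26) = 26; EF_Task 10 = 26+5 = 31
Expected project duration μ = 31 days. Critical path: Task 1 → Task 3 → Task 9 → Task 10.

Variance along critical path = 5.444 + 0.111 + 1.778 + 0.444 = 7.778; σ = √7.778 = 2.789 days.
Z = (25 − 31) / 2.789 = -2.151
P(T ≤ 25) = Φ(-2.151) ≈ 0.016

0.016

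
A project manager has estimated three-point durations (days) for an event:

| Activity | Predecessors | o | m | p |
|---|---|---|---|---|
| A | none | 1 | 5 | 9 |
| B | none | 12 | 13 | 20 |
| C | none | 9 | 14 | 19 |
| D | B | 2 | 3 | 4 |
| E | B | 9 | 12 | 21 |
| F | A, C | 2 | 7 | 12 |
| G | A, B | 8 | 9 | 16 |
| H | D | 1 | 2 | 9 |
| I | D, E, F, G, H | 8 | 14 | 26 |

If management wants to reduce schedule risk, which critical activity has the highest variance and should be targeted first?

te_A = (1 + 4·5 + 9)/6 = 30/6 = 5; σ²_A = ((9−1)/6)² = 1.778
te_B = (12 + 4·13 + 20)/6 = 84/6 = 14; σ²_B = ((20−12)/6)² = 1.778
te_C = (9 + 4·14 + 19)/6 = 84/6 = 14; σ²_C = ((19−9)/6)² = 2.778
te_D = (2 + 4·3 + 4)/6 = 18/6 = 3; σ²_D = ((4−2)/6)² = 0.111
te_E = (9 + 4·12 + 21)/6 = 78/6 = 13; σ²_E = ((21−9)/6)² = 4.000
te_F = (2 + 4·7 + 12)/6 = 42/6 = 7; σ²_F = ((12−2)/6)² = 2.778
te_G = (8 + 4·9 + 16)/6 = 60/6 = 10; σ²_G = ((16−8)/6)² = 1.778
te_H = (1 + 4·2 + 9)/6 = 18/6 = 3; σ²_H = ((9−1)/6)² = 1.778
te_I = (8 + 4·14 + 26)/6 = 90/6 = 15; σ²_I = ((26−8)/6)² = 9.000

Forward pass:
ES_A = 0; EF_A = 5
ES_B = 0; EF_B = 14
ES_C = 0; EF_C = 14
ES_D = 14; EF_D = 14+3 = 17
ES_E = 14; EF_E = 14+13 = 27
ES_F = max(EF_A=5, EF_C=14) = 14; EF_F = 14+7 = 21
ES_G = max(EF_A=5, EF_B=14) = 14; EF_G = 14+10 = 24
ES_H = 17; EF_H = 17+3 = 20
ES_I = max(EF_D=17, EF_E=27, EF_F=21, EF_G=24, EF_H=20) = 27; EF_I = 27+15 = 42
Expected project duration μ = 42 days. Critical path: B → E → I.

Variances on critical path: σ²_B=1.778, σ²_E=4.000, σ²_I=9.000.
Largest is σ²_I = 9.000.

I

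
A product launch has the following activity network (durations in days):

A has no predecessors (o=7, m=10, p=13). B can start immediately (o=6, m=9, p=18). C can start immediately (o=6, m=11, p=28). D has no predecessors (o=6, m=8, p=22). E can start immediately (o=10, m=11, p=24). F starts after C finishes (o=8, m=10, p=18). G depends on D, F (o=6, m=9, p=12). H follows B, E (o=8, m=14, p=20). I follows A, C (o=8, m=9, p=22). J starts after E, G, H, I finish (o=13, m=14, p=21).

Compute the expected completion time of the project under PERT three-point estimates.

te_A = (7 + 4·10 + 13)/6 = 60/6 = 10
te_B = (6 + 4·9 + 18)/6 = 60/6 = 10
te_C = (6 + 4·11 + 28)/6 = 78/6 = 13
te_D = (6 + 4·8 + 22)/6 = 60/6 = 10
te_E = (10 + 4·11 + 24)/6 = 78/6 = 13
te_F = (8 + 4·10 + 18)/6 = 66/6 = 11
te_G = (6 + 4·9 + 12)/6 = 54/6 = 9
te_H = (8 + 4·14 + 20)/6 = 84/6 = 14
te_I = (8 + 4·9 + 22)/6 = 66/6 = 11
te_J = (13 + 4·14 + 21)/6 = 90/6 = 15

Forward pass:
ES_A = 0; EF_A = 10
ES_B = 0; EF_B = 10
ES_C = 0; EF_C = 13
ES_D = 0; EF_D = 10
ES_E = 0; EF_E = 13
ES_F = 13; EF_F = 13+11 = 24
ES_G = max(EF_D=10, EF_F=24) = 24; EF_G = 24+9 = 33
ES_H = max(EF_B=10, EF_E=13) = 13; EF_H = 13+14 = 27
ES_I = max(EF_A=10, EF_C=13) = 13; EF_I = 13+11 = 24
ES_J = max(EF_E=13, EF_G=33, EF_H=27, EF_I=24) = 33; EF_J = 33+15 = 48
Expected project duration μ = 48 days. Critical path: C → F → G → J.

48 days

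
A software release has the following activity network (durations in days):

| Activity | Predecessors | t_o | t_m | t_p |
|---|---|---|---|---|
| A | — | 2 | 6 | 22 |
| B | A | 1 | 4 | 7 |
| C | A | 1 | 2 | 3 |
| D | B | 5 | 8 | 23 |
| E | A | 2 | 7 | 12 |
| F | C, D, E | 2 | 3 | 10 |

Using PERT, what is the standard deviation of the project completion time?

te_A = (2 + 4·6 + 22)/6 = 48/6 = 8; σ²_A = ((22−2)/6)² = 11.111
te_B = (1 + 4·4 + 7)/6 = 24/6 = 4; σ²_B = ((7−1)/6)² = 1.000
te_C = (1 + 4·2 + 3)/6 = 12/6 = 2; σ²_C = ((3−1)/6)² = 0.111
te_D = (5 + 4·8 + 23)/6 = 60/6 = 10; σ²_D = ((23−5)/6)² = 9.000
te_E = (2 + 4·7 + 12)/6 = 42/6 = 7; σ²_E = ((12−2)/6)² = 2.778
te_F = (2 + 4·3 + 10)/6 = 24/6 = 4; σ²_F = ((10−2)/6)² = 1.778

Forward pass:
ES_A = 0; EF_A = 8
ES_B = 8; EF_B = 8+4 = 12
ES_C = 8; EF_C = 8+2 = 10
ES_D = 12; EF_D = 12+10 = 22
ES_E = 8; EF_E = 8+7 = 15
ES_F = max(EF_C=10, EF_D=22, EF_E=15) = 22; EF_F = 22+4 = 26
Expected project duration μ = 26 days. Critical path: A → B → D → F.

Variance along critical path = 11.111 + 1.000 + 9.000 + 1.778 = 22.889
σ = √22.889 = 4.784 days

4.78 days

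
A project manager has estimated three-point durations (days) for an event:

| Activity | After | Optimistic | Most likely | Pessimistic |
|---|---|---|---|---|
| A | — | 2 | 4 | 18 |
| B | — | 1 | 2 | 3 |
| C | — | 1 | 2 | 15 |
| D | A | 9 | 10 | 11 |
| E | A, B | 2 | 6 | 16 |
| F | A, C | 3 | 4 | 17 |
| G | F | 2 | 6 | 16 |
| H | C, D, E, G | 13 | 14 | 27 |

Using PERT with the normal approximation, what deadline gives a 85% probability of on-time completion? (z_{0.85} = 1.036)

40.0 days

te_A = (2 + 4·4 + 18)/6 = 36/6 = 6; σ²_A = ((18−2)/6)² = 7.111
te_B = (1 + 4·2 + 3)/6 = 12/6 = 2; σ²_B = ((3−1)/6)² = 0.111
te_C = (1 + 4·2 + 15)/6 = 24/6 = 4; σ²_C = ((15−1)/6)² = 5.444
te_D = (9 + 4·10 + 11)/6 = 60/6 = 10; σ²_D = ((11−9)/6)² = 0.111
te_E = (2 + 4·6 + 16)/6 = 42/6 = 7; σ²_E = ((16−2)/6)² = 5.444
te_F = (3 + 4·4 + 17)/6 = 36/6 = 6; σ²_F = ((17−3)/6)² = 5.444
te_G = (2 + 4·6 + 16)/6 = 42/6 = 7; σ²_G = ((16−2)/6)² = 5.444
te_H = (13 + 4·14 + 27)/6 = 96/6 = 16; σ²_H = ((27−13)/6)² = 5.444

Forward pass:
ES_A = 0; EF_A = 6
ES_B = 0; EF_B = 2
ES_C = 0; EF_C = 4
ES_D = 6; EF_D = 6+10 = 16
ES_E = max(EF_A=6, EF_B=2) = 6; EF_E = 6+7 = 13
ES_F = max(EF_A=6, EF_C=4) = 6; EF_F = 6+6 = 12
ES_G = 12; EF_G = 12+7 = 19
ES_H = max(EF_C=4, EF_D=16, EF_E=13, EF_G=19) = 19; EF_H = 19+16 = 35
Expected project duration μ = 35 days. Critical path: A → F → G → H.

Variance along critical path = 7.111 + 5.444 + 5.444 + 5.444 = 23.444; σ = 4.842 days.
D = μ + z·σ = 35 + 1.036·4.842 = 40.0 days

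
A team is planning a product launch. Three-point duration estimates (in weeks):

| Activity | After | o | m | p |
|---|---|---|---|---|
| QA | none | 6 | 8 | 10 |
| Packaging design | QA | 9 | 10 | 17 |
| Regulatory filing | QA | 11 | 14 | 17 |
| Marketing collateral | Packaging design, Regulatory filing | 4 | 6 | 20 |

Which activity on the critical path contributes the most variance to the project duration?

te_QA = (6 + 4·8 + 10)/6 = 48/6 = 8; σ²_QA = ((10−6)/6)² = 0.444
te_Packaging design = (9 + 4·10 + 17)/6 = 66/6 = 11; σ²_Packaging design = ((17−9)/6)² = 1.778
te_Regulatory filing = (11 + 4·14 + 17)/6 = 84/6 = 14; σ²_Regulatory filing = ((17−11)/6)² = 1.000
te_Marketing collateral = (4 + 4·6 + 20)/6 = 48/6 = 8; σ²_Marketing collateral = ((20−4)/6)² = 7.111

Forward pass:
ES_QA = 0; EF_QA = 8
ES_Packaging design = 8; EF_Packaging design = 8+11 = 19
ES_Regulatory filing = 8; EF_Regulatory filing = 8+14 = 22
ES_Marketing collateral = max(EF_Packaging design=19, EF_Regulatory filing=22) = 22; EF_Marketing collateral = 22+8 = 30
Expected project duration μ = 30 weeks. Critical path: QA → Regulatory filing → Marketing collateral.

Variances on critical path: σ²_QA=0.444, σ²_Regulatory filing=1.000, σ²_Marketing collateral=7.111.
Largest is σ²_Marketing collateral = 7.111.

Marketing collateral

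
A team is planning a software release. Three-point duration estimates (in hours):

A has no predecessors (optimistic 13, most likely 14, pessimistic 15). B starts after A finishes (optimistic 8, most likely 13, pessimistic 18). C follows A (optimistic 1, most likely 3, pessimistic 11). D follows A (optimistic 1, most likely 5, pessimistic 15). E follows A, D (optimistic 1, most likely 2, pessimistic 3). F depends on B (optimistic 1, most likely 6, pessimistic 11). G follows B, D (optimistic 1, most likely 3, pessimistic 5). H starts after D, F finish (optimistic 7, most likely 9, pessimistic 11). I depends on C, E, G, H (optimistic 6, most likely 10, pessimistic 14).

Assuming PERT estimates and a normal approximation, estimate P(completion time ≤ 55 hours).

0.857

te_A = (13 + 4·14 + 15)/6 = 84/6 = 14; σ²_A = ((15−13)/6)² = 0.111
te_B = (8 + 4·13 + 18)/6 = 78/6 = 13; σ²_B = ((18−8)/6)² = 2.778
te_C = (1 + 4·3 + 11)/6 = 24/6 = 4; σ²_C = ((11−1)/6)² = 2.778
te_D = (1 + 4·5 + 15)/6 = 36/6 = 6; σ²_D = ((15−1)/6)² = 5.444
te_E = (1 + 4·2 + 3)/6 = 12/6 = 2; σ²_E = ((3−1)/6)² = 0.111
te_F = (1 + 4·6 + 11)/6 = 36/6 = 6; σ²_F = ((11−1)/6)² = 2.778
te_G = (1 + 4·3 + 5)/6 = 18/6 = 3; σ²_G = ((5−1)/6)² = 0.444
te_H = (7 + 4·9 + 11)/6 = 54/6 = 9; σ²_H = ((11−7)/6)² = 0.444
te_I = (6 + 4·10 + 14)/6 = 60/6 = 10; σ²_I = ((14−6)/6)² = 1.778

Forward pass:
ES_A = 0; EF_A = 14
ES_B = 14; EF_B = 14+13 = 27
ES_C = 14; EF_C = 14+4 = 18
ES_D = 14; EF_D = 14+6 = 20
ES_E = max(EF_A=14, EF_D=20) = 20; EF_E = 20+2 = 22
ES_F = 27; EF_F = 27+6 = 33
ES_G = max(EF_B=27, EF_D=20) = 27; EF_G = 27+3 = 30
ES_H = max(EF_D=20, EF_F=33) = 33; EF_H = 33+9 = 42
ES_I = max(EF_C=18, EF_E=22, EF_G=30, EF_H=42) = 42; EF_I = 42+10 = 52
Expected project duration μ = 52 hours. Critical path: A → B → F → H → I.

Variance along critical path = 0.111 + 2.778 + 2.778 + 0.444 + 1.778 = 7.889; σ = √7.889 = 2.809 hours.
Z = (55 − 52) / 2.809 = 1.068
P(T ≤ 55) = Φ(1.068) ≈ 0.857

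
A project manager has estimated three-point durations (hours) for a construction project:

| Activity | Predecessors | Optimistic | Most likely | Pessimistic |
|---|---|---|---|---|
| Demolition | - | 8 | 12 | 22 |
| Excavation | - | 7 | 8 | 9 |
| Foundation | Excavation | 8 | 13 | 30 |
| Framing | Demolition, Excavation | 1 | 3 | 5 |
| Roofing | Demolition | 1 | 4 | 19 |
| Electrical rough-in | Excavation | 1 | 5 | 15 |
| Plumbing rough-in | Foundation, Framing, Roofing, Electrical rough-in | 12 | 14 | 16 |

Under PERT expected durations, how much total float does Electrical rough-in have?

te_Demolition = (8 + 4·12 + 22)/6 = 78/6 = 13
te_Excavation = (7 + 4·8 + 9)/6 = 48/6 = 8
te_Foundation = (8 + 4·13 + 30)/6 = 90/6 = 15
te_Framing = (1 + 4·3 + 5)/6 = 18/6 = 3
te_Roofing = (1 + 4·4 + 19)/6 = 36/6 = 6
te_Electrical rough-in = (1 + 4·5 + 15)/6 = 36/6 = 6
te_Plumbing rough-in = (12 + 4·14 + 16)/6 = 84/6 = 14

Forward pass:
ES_Demolition = 0; EF_Demolition = 13
ES_Excavation = 0; EF_Excavation = 8
ES_Foundation = 8; EF_Foundation = 8+15 = 23
ES_Framing = max(EF_Demolition=13, EF_Excavation=8) = 13; EF_Framing = 13+3 = 16
ES_Roofing = 13; EF_Roofing = 13+6 = 19
ES_Electrical rough-in = 8; EF_Electrical rough-in = 8+6 = 14
ES_Plumbing rough-in = max(EF_Foundation=23, EF_Framing=16, EF_Roofing=19, EF_Electrical rough-in=14) = 23; EF_Plumbing rough-in = 23+14 = 37
Expected project duration μ = 37 hours. Critical path: Excavation → Foundation → Plumbing rough-in.

Backward pass:
LF_Plumbing rough-in = 37; LS_Plumbing rough-in = 37−14 = 23
LF_Electrical rough-in = LS_Plumbing rough-in = 23; LS_Electrical rough-in = 23−6 = 17
LF_Roofing = LS_Plumbing rough-in = 23; LS_Roofing = 23−6 = 17
LF_Framing = LS_Plumbing rough-in = 23; LS_Framing = 23−3 = 20
LF_Foundation = LS_Plumbing rough-in = 23; LS_Foundation = 23−15 = 8
LF_Excavation = min(LS_Foundation=8, LS_Framing=20, LS_Electrical rough-in=17) = 8; LS_Excavation = 8−8 = 0
LF_Demolition = min(LS_Framing=20, LS_Roofing=17) = 17; LS_Demolition = 17−13 = 4
Slack_Electrical rough-in = LS_Electrical rough-in − ES_Electrical rough-in = 17 − 8 = 9

9 hours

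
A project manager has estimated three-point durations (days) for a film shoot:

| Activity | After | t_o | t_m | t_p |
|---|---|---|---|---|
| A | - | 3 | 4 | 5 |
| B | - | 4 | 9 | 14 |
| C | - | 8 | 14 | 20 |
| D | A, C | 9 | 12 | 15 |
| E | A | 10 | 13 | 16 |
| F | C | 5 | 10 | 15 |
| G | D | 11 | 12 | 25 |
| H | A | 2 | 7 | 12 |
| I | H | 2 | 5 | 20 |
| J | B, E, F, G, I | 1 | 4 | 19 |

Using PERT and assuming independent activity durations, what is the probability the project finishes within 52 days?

te_A = (3 + 4·4 + 5)/6 = 24/6 = 4; σ²_A = ((5−3)/6)² = 0.111
te_B = (4 + 4·9 + 14)/6 = 54/6 = 9; σ²_B = ((14−4)/6)² = 2.778
te_C = (8 + 4·14 + 20)/6 = 84/6 = 14; σ²_C = ((20−8)/6)² = 4.000
te_D = (9 + 4·12 + 15)/6 = 72/6 = 12; σ²_D = ((15−9)/6)² = 1.000
te_E = (10 + 4·13 + 16)/6 = 78/6 = 13; σ²_E = ((16−10)/6)² = 1.000
te_F = (5 + 4·10 + 15)/6 = 60/6 = 10; σ²_F = ((15−5)/6)² = 2.778
te_G = (11 + 4·12 + 25)/6 = 84/6 = 14; σ²_G = ((25−11)/6)² = 5.444
te_H = (2 + 4·7 + 12)/6 = 42/6 = 7; σ²_H = ((12−2)/6)² = 2.778
te_I = (2 + 4·5 + 20)/6 = 42/6 = 7; σ²_I = ((20−2)/6)² = 9.000
te_J = (1 + 4·4 + 19)/6 = 36/6 = 6; σ²_J = ((19−1)/6)² = 9.000

Forward pass:
ES_A = 0; EF_A = 4
ES_B = 0; EF_B = 9
ES_C = 0; EF_C = 14
ES_D = max(EF_A=4, EF_C=14) = 14; EF_D = 14+12 = 26
ES_E = 4; EF_E = 4+13 = 17
ES_F = 14; EF_F = 14+10 = 24
ES_G = 26; EF_G = 26+14 = 40
ES_H = 4; EF_H = 4+7 = 11
ES_I = 11; EF_I = 11+7 = 18
ES_J = max(EF_B=9, EF_E=17, EF_F=24, EF_G=40, EF_I=18) = 40; EF_J = 40+6 = 46
Expected project duration μ = 46 days. Critical path: C → D → G → J.

Variance along critical path = 4.000 + 1.000 + 5.444 + 9.000 = 19.444; σ = √19.444 = 4.410 days.
Z = (52 − 46) / 4.410 = 1.361
P(T ≤ 52) = Φ(1.361) ≈ 0.913

0.913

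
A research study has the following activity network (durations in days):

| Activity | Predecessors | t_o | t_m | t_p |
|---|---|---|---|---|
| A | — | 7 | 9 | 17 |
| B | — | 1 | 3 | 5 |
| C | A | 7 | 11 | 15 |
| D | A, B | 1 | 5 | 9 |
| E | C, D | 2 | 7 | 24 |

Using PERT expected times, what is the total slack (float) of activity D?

te_A = (7 + 4·9 + 17)/6 = 60/6 = 10
te_B = (1 + 4·3 + 5)/6 = 18/6 = 3
te_C = (7 + 4·11 + 15)/6 = 66/6 = 11
te_D = (1 + 4·5 + 9)/6 = 30/6 = 5
te_E = (2 + 4·7 + 24)/6 = 54/6 = 9

Forward pass:
ES_A = 0; EF_A = 10
ES_B = 0; EF_B = 3
ES_C = 10; EF_C = 10+11 = 21
ES_D = max(EF_A=10, EF_B=3) = 10; EF_D = 10+5 = 15
ES_E = max(EF_C=21, EF_D=15) = 21; EF_E = 21+9 = 30
Expected project duration μ = 30 days. Critical path: A → C → E.

Backward pass:
LF_E = 30; LS_E = 30−9 = 21
LF_D = LS_E = 21; LS_D = 21−5 = 16
LF_C = LS_E = 21; LS_C = 21−11 = 10
LF_B = LS_D = 16; LS_B = 16−3 = 13
LF_A = min(LS_C=10, LS_D=16) = 10; LS_A = 10−10 = 0
Slack_D = LS_D − ES_D = 16 − 10 = 6

6 days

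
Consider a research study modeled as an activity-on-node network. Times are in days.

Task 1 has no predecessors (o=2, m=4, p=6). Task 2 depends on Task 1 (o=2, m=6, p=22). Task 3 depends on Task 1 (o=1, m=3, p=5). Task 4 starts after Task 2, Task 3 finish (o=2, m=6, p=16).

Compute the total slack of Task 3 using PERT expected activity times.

5 days

te_Task 1 = (2 + 4·4 + 6)/6 = 24/6 = 4
te_Task 2 = (2 + 4·6 + 22)/6 = 48/6 = 8
te_Task 3 = (1 + 4·3 + 5)/6 = 18/6 = 3
te_Task 4 = (2 + 4·6 + 16)/6 = 42/6 = 7

Forward pass:
ES_Task 1 = 0; EF_Task 1 = 4
ES_Task 2 = 4; EF_Task 2 = 4+8 = 12
ES_Task 3 = 4; EF_Task 3 = 4+3 = 7
ES_Task 4 = max(EF_Task 2=12, EF_Task 3=7) = 12; EF_Task 4 = 12+7 = 19
Expected project duration μ = 19 days. Critical path: Task 1 → Task 2 → Task 4.

Backward pass:
LF_Task 4 = 19; LS_Task 4 = 19−7 = 12
LF_Task 3 = LS_Task 4 = 12; LS_Task 3 = 12−3 = 9
LF_Task 2 = LS_Task 4 = 12; LS_Task 2 = 12−8 = 4
LF_Task 1 = min(LS_Task 2=4, LS_Task 3=9) = 4; LS_Task 1 = 4−4 = 0
Slack_Task 3 = LS_Task 3 − ES_Task 3 = 9 − 4 = 5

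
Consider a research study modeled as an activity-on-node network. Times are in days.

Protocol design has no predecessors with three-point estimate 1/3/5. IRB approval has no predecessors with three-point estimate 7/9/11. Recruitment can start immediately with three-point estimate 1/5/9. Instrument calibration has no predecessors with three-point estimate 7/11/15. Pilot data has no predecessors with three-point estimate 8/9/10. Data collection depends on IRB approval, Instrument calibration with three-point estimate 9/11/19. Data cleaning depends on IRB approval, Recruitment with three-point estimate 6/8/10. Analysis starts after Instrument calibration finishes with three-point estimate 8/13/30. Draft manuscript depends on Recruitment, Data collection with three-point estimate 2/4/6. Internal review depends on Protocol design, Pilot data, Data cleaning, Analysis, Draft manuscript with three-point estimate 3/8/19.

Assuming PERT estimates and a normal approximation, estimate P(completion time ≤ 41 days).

0.925

te_Protocol design = (1 + 4·3 + 5)/6 = 18/6 = 3; σ²_Protocol design = ((5−1)/6)² = 0.444
te_IRB approval = (7 + 4·9 + 11)/6 = 54/6 = 9; σ²_IRB approval = ((11−7)/6)² = 0.444
te_Recruitment = (1 + 4·5 + 9)/6 = 30/6 = 5; σ²_Recruitment = ((9−1)/6)² = 1.778
te_Instrument calibration = (7 + 4·11 + 15)/6 = 66/6 = 11; σ²_Instrument calibration = ((15−7)/6)² = 1.778
te_Pilot data = (8 + 4·9 + 10)/6 = 54/6 = 9; σ²_Pilot data = ((10−8)/6)² = 0.111
te_Data collection = (9 + 4·11 + 19)/6 = 72/6 = 12; σ²_Data collection = ((19−9)/6)² = 2.778
te_Data cleaning = (6 + 4·8 + 10)/6 = 48/6 = 8; σ²_Data cleaning = ((10−6)/6)² = 0.444
te_Analysis = (8 + 4·13 + 30)/6 = 90/6 = 15; σ²_Analysis = ((30−8)/6)² = 13.444
te_Draft manuscript = (2 + 4·4 + 6)/6 = 24/6 = 4; σ²_Draft manuscript = ((6−2)/6)² = 0.444
te_Internal review = (3 + 4·8 + 19)/6 = 54/6 = 9; σ²_Internal review = ((19−3)/6)² = 7.111

Forward pass:
ES_Protocol design = 0; EF_Protocol design = 3
ES_IRB approval = 0; EF_IRB approval = 9
ES_Recruitment = 0; EF_Recruitment = 5
ES_Instrument calibration = 0; EF_Instrument calibration = 11
ES_Pilot data = 0; EF_Pilot data = 9
ES_Data collection = max(EF_IRB approval=9, EF_Instrument calibration=11) = 11; EF_Data collection = 11+12 = 23
ES_Data cleaning = max(EF_IRB approval=9, EF_Recruitment=5) = 9; EF_Data cleaning = 9+8 = 17
ES_Analysis = 11; EF_Analysis = 11+15 = 26
ES_Draft manuscript = max(EF_Recruitment=5, EF_Data collection=23) = 23; EF_Draft manuscript = 23+4 = 27
ES_Internal review = max(EF_Protocol design=3, EF_Pilot data=9, EF_Data cleaning=17, EF_Analysis=26, EF_Draft manuscript=27) = 27; EF_Internal review = 27+9 = 36
Expected project duration μ = 36 days. Critical path: Instrument calibration → Data collection → Draft manuscript → Internal review.

Variance along critical path = 1.778 + 2.778 + 0.444 + 7.111 = 12.111; σ = √12.111 = 3.480 days.
Z = (41 − 36) / 3.480 = 1.437
P(T ≤ 41) = Φ(1.437) ≈ 0.925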